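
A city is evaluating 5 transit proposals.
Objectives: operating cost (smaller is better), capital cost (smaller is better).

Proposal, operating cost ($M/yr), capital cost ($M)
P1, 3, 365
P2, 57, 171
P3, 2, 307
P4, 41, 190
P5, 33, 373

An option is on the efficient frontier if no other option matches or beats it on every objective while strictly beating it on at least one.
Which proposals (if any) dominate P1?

P3

P3: operating cost 2≤3, capital cost 307≤365 — dominates P1.
Others (P2, P4, P5) are each worse than P1 on at least one objective.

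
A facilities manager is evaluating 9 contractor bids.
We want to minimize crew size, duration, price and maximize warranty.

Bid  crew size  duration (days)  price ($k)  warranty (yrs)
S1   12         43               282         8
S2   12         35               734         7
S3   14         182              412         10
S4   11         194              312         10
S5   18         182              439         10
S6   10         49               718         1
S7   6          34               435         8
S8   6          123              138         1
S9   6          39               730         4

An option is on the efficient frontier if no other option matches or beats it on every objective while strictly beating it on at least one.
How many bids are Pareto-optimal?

5

S1: not dominated.
S2: dominated by S7 (crew size 6≤12, duration 34≤35, price 435≤734, warranty 8≥7).
S3: not dominated.
S4: not dominated.
S5: dominated by S3 (crew size 14≤18, duration 182≤182, price 412≤439, warranty 10≥10).
S6: dominated by S7 (crew size 6≤10, duration 34≤49, price 435≤718, warranty 8≥1).
S7: not dominated (best duration).
S8: not dominated (best price).
S9: dominated by S7 (crew size 6≤6, duration 34≤39, price 435≤730, warranty 8≥4).
Pareto-optimal: S1, S3, S4, S7, S8 → 5.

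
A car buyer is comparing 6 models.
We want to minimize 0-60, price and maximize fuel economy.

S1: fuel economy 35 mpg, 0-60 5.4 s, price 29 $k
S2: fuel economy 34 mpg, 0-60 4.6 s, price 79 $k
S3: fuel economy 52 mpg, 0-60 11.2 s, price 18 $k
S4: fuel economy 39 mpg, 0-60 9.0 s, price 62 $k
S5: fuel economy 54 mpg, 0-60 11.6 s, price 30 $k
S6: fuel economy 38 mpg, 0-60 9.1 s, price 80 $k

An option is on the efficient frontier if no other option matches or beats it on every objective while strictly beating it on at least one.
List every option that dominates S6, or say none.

S4

S4: fuel economy 39≥38, 0-60 9.0≤9.1, price 62≤80 — dominates S6.
Others (S1, S2, S3, S5) are each worse than S6 on at least one objective.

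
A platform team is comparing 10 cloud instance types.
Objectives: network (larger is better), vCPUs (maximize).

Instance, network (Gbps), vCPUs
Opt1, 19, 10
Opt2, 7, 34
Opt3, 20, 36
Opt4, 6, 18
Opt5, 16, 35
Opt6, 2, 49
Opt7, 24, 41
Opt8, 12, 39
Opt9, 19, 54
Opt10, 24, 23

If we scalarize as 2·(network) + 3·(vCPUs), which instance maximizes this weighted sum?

Opt1: 2·19 + 3·10 = 68
Opt2: 2·7 + 3·34 = 116
Opt3: 2·20 + 3·36 = 148
Opt4: 2·6 + 3·18 = 66
Opt5: 2·16 + 3·35 = 137
Opt6: 2·2 + 3·49 = 151
Opt7: 2·24 + 3·41 = 171
Opt8: 2·12 + 3·39 = 141
Opt9: 2·19 + 3·54 = 200
Opt10: 2·24 + 3·23 = 117
Highest: Opt9 at 200.

Opt9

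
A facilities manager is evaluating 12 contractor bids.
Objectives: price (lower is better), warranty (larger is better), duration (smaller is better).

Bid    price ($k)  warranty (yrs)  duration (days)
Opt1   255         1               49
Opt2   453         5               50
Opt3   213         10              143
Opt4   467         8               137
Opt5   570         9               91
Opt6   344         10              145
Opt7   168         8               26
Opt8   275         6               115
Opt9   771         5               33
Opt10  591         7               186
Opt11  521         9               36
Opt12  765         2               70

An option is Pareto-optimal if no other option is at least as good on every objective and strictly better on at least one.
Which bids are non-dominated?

Opt1: dominated by Opt7 (price 168≤255, warranty 8≥1, duration 26≤49).
Opt2: dominated by Opt7 (price 168≤453, warranty 8≥5, duration 26≤50).
Opt3: not dominated.
Opt4: dominated by Opt7 (price 168≤467, warranty 8≥8, duration 26≤137).
Opt5: dominated by Opt11 (price 521≤570, warranty 9≥9, duration 36≤91).
Opt6: dominated by Opt3 (price 213≤344, warranty 10≥10, duration 143≤145).
Opt7: not dominated (best price).
Opt8: dominated by Opt7 (price 168≤275, warranty 8≥6, duration 26≤115).
Opt9: dominated by Opt7 (price 168≤771, warranty 8≥5, duration 26≤33).
Opt10: dominated by Opt3 (price 213≤591, warranty 10≥7, duration 143≤186).
Opt11: not dominated.
Opt12: dominated by Opt2 (price 453≤765, warranty 5≥2, duration 50≤70).

Opt3, Opt7, Opt11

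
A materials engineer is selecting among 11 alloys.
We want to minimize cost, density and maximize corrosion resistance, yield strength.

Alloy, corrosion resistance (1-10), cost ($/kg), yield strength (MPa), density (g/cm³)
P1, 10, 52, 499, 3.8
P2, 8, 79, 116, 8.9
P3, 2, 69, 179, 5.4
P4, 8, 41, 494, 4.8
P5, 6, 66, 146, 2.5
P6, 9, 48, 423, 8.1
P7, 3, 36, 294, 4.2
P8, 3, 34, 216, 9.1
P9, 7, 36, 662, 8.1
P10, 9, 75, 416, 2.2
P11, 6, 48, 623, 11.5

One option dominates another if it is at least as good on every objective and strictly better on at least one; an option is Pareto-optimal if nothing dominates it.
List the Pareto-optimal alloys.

P1: not dominated (best corrosion resistance).
P2: dominated by P1 (corrosion resistance 10≥8, cost 52≤79, yield strength 499≥116, density 3.8≤8.9).
P3: dominated by P1 (corrosion resistance 10≥2, cost 52≤69, yield strength 499≥179, density 3.8≤5.4).
P4: not dominated.
P5: not dominated.
P6: not dominated.
P7: not dominated.
P8: not dominated (best cost).
P9: not dominated (best yield strength).
P10: not dominated (best density).
P11: dominated by P9 (corrosion resistance 7≥6, cost 36≤48, yield strength 662≥623, density 8.1≤11.5).

P1, P4, P5, P6, P7, P8, P9, P10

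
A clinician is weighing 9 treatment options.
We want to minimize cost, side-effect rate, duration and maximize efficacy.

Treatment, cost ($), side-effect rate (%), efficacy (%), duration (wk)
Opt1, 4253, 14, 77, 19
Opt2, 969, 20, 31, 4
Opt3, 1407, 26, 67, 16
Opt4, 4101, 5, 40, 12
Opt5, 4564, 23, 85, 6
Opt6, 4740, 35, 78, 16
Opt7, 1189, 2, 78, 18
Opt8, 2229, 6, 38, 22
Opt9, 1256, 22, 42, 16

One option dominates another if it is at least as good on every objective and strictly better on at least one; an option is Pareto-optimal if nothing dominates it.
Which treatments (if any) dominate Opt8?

Opt7

Opt7: cost 1189≤2229, side-effect rate 2≤6, efficacy 78≥38, duration 18≤22 — dominates Opt8.
Others (Opt1, Opt2, Opt3, Opt4, Opt5, Opt6, Opt9) are each worse than Opt8 on at least one objective.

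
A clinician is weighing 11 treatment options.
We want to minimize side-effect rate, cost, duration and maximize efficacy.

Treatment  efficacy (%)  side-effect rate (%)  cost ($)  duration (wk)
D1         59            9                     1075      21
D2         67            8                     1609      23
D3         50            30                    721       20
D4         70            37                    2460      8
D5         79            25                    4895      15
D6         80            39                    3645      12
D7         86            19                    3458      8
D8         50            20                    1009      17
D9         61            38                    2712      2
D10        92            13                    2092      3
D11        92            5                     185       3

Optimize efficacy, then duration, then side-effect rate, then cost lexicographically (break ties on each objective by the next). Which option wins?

First maximize efficacy: best is 92, kept {D10, D11}.
Then minimize duration: best is 3, kept {D10, D11}.
Then minimize side-effect rate: best is 5, kept {D11}.

D11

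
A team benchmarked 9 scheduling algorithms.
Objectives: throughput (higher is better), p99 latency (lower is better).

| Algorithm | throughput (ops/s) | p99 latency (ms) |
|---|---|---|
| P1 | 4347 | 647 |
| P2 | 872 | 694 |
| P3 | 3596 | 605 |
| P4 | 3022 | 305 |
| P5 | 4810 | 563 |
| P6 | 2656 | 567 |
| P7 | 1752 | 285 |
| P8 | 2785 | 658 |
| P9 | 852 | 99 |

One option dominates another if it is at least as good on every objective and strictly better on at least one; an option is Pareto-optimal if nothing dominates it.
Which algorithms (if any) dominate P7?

none

P1: worse on p99 latency (647 vs 285).
P2: worse on throughput (872 vs 1752).
P3: worse on p99 latency (605 vs 285).
P4: worse on p99 latency (305 vs 285).
P5: worse on p99 latency (563 vs 285).
P6: worse on p99 latency (567 vs 285).
P8: worse on p99 latency (658 vs 285).
P9: worse on throughput (852 vs 1752).
No option dominates P7.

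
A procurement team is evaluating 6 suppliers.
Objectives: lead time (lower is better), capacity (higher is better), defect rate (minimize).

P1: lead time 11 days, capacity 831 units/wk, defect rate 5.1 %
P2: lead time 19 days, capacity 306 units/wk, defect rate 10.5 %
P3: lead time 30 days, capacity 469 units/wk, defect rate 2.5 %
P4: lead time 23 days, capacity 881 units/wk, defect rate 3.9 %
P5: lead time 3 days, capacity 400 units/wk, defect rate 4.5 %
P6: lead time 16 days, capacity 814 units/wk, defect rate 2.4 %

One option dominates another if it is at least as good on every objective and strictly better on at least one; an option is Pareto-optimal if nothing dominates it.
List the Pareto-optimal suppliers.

P1, P4, P5, P6

P1: not dominated.
P2: dominated by P1 (lead time 11≤19, capacity 831≥306, defect rate 5.1≤10.5).
P3: dominated by P6 (lead time 16≤30, capacity 814≥469, defect rate 2.4≤2.5).
P4: not dominated (best capacity).
P5: not dominated (best lead time).
P6: not dominated (best defect rate).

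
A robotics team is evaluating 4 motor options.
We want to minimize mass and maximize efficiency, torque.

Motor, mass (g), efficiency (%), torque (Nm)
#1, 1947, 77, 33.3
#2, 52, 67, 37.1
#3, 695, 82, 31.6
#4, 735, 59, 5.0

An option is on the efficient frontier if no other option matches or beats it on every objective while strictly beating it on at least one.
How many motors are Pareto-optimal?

#1: not dominated.
#2: not dominated (best mass).
#3: not dominated (best efficiency).
#4: dominated by #2 (mass 52≤735, efficiency 67≥59, torque 37.1≥5.0).
Pareto-optimal: #1, #2, #3 → 3.

3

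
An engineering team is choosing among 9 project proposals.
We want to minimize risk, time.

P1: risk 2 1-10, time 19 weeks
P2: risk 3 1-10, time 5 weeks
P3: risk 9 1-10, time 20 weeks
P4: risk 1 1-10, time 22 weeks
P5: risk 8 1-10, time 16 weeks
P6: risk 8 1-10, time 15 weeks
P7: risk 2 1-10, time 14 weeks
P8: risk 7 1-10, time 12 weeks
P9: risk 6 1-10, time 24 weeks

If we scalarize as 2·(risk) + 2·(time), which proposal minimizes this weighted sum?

P2

P1: 2·2 + 2·19 = 42
P2: 2·3 + 2·5 = 16
P3: 2·9 + 2·20 = 58
P4: 2·1 + 2·22 = 46
P5: 2·8 + 2·16 = 48
P6: 2·8 + 2·15 = 46
P7: 2·2 + 2·14 = 32
P8: 2·7 + 2·12 = 38
P9: 2·6 + 2·24 = 60
Lowest: P2 at 16.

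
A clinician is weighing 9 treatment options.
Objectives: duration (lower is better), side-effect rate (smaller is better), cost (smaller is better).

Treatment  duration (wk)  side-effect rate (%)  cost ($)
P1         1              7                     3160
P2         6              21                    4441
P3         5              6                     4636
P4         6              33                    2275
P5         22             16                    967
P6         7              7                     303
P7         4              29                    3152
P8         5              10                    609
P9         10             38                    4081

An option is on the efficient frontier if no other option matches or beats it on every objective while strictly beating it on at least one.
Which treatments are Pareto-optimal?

P1: not dominated (best duration).
P2: dominated by P1 (duration 1≤6, side-effect rate 7≤21, cost 3160≤4441).
P3: not dominated (best side-effect rate).
P4: dominated by P8 (duration 5≤6, side-effect rate 10≤33, cost 609≤2275).
P5: dominated by P6 (duration 7≤22, side-effect rate 7≤16, cost 303≤967).
P6: not dominated (best cost).
P7: not dominated.
P8: not dominated.
P9: dominated by P1 (duration 1≤10, side-effect rate 7≤38, cost 3160≤4081).

P1, P3, P6, P7, P8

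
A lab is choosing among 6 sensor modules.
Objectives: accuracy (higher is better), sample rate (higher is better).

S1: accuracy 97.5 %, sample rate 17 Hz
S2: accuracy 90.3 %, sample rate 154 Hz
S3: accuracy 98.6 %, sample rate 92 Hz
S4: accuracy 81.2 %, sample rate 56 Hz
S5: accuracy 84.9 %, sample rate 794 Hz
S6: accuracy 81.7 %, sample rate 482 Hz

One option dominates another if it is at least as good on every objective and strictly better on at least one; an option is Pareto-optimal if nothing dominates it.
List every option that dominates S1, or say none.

S3

S3: accuracy 98.6≥97.5, sample rate 92≥17 — dominates S1.
Others (S2, S4, S5, S6) are each worse than S1 on at least one objective.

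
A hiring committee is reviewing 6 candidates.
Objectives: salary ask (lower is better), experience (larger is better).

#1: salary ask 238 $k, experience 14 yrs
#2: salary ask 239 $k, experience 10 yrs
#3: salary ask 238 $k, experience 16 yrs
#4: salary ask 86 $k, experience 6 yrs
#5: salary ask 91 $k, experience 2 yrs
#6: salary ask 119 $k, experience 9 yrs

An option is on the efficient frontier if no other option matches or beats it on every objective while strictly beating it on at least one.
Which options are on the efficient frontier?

#3, #4, #6

#1: dominated by #3 (salary ask 238≤238, experience 16≥14).
#2: dominated by #1 (salary ask 238≤239, experience 14≥10).
#3: not dominated (best experience).
#4: not dominated (best salary ask).
#5: dominated by #4 (salary ask 86≤91, experience 6≥2).
#6: not dominated.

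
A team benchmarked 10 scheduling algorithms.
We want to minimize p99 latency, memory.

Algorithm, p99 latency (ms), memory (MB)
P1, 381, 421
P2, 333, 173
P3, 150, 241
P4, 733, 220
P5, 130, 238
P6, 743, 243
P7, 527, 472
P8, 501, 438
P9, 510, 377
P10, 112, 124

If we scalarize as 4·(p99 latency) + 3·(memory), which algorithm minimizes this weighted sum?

P10

P1: 4·381 + 3·421 = 2787
P2: 4·333 + 3·173 = 1851
P3: 4·150 + 3·241 = 1323
P4: 4·733 + 3·220 = 3592
P5: 4·130 + 3·238 = 1234
P6: 4·743 + 3·243 = 3701
P7: 4·527 + 3·472 = 3524
P8: 4·501 + 3·438 = 3318
P9: 4·510 + 3·377 = 3171
P10: 4·112 + 3·124 = 820
Lowest: P10 at 820.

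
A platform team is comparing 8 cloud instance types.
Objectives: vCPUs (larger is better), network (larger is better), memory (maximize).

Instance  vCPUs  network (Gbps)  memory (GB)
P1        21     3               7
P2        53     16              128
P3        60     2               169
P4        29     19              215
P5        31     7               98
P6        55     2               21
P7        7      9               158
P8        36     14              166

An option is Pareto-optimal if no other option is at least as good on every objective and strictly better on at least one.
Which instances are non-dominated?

P1: dominated by P2 (vCPUs 53≥21, network 16≥3, memory 128≥7).
P2: not dominated.
P3: not dominated (best vCPUs).
P4: not dominated (best network).
P5: dominated by P2 (vCPUs 53≥31, network 16≥7, memory 128≥98).
P6: dominated by P3 (vCPUs 60≥55, network 2≥2, memory 169≥21).
P7: dominated by P4 (vCPUs 29≥7, network 19≥9, memory 215≥158).
P8: not dominated.

P2, P3, P4, P8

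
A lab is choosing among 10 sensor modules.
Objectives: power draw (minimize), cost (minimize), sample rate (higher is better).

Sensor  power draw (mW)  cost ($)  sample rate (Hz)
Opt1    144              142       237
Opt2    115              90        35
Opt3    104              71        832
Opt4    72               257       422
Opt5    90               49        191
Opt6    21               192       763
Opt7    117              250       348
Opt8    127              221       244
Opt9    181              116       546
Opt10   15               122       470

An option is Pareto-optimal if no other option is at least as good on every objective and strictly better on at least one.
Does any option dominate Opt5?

Opt1: worse on power draw (144 vs 90).
Opt2: worse on power draw (115 vs 90).
Opt3: worse on power draw (104 vs 90).
Opt4: worse on cost (257 vs 49).
Opt6: worse on cost (192 vs 49).
Opt7: worse on power draw (117 vs 90).
Opt8: worse on power draw (127 vs 90).
Opt9: worse on power draw (181 vs 90).
Opt10: worse on cost (122 vs 49).
No option is at least as good as Opt5 on every objective and strictly better on one.

No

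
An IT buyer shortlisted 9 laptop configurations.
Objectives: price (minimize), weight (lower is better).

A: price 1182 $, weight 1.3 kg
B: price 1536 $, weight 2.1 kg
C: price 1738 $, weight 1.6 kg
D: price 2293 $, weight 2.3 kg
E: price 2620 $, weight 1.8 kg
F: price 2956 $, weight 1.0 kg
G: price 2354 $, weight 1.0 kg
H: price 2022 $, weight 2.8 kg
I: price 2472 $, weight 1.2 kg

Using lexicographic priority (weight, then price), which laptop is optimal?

First minimize weight: best is 1.0, kept {F, G}.
Then minimize price: best is 2354, kept {G}.

G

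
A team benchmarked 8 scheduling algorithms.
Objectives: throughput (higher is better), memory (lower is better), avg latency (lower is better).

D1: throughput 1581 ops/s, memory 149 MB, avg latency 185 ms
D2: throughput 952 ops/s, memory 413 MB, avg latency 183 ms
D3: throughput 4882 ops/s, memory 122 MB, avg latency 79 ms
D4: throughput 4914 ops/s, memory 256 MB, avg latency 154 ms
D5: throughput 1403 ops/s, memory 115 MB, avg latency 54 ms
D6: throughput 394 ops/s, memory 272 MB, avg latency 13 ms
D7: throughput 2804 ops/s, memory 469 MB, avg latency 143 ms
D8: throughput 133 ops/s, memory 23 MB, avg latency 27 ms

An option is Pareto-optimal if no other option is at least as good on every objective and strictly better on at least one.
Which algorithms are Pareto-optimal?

D3, D4, D5, D6, D8

D1: dominated by D3 (throughput 4882≥1581, memory 122≤149, avg latency 79≤185).
D2: dominated by D3 (throughput 4882≥952, memory 122≤413, avg latency 79≤183).
D3: not dominated.
D4: not dominated (best throughput).
D5: not dominated.
D6: not dominated (best avg latency).
D7: dominated by D3 (throughput 4882≥2804, memory 122≤469, avg latency 79≤143).
D8: not dominated (best memory).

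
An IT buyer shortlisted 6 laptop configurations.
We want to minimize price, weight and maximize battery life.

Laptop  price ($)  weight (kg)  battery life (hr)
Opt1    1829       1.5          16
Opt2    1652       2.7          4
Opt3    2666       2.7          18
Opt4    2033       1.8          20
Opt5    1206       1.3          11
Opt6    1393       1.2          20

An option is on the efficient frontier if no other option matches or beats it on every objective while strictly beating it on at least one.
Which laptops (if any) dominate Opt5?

Opt1: worse on price (1829 vs 1206).
Opt2: worse on price (1652 vs 1206).
Opt3: worse on price (2666 vs 1206).
Opt4: worse on price (2033 vs 1206).
Opt6: worse on price (1393 vs 1206).
No option dominates Opt5.

none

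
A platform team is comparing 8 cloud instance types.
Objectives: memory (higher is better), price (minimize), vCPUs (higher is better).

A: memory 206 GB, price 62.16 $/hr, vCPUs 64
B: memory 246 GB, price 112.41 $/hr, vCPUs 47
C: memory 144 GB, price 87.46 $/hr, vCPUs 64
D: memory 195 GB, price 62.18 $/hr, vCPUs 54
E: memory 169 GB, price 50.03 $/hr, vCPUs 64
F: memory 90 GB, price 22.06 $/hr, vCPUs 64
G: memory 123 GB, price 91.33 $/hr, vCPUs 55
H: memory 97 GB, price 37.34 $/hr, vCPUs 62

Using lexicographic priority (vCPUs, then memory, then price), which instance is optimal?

First maximize vCPUs: best is 64, kept {A, C, E, F}.
Then maximize memory: best is 206, kept {A}.

A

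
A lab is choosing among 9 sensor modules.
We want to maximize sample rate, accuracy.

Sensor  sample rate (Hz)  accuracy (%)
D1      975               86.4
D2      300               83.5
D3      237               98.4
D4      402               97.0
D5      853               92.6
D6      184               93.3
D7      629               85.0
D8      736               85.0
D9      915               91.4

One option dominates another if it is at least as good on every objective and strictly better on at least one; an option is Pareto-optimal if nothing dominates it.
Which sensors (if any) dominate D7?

D1, D5, D8, D9

D1: sample rate 975≥629, accuracy 86.4≥85.0 — dominates D7.
D5: sample rate 853≥629, accuracy 92.6≥85.0 — dominates D7.
D8: sample rate 736≥629, accuracy 85.0≥85.0 — dominates D7.
D9: sample rate 915≥629, accuracy 91.4≥85.0 — dominates D7.
Others (D2, D3, D4, D6) are each worse than D7 on at least one objective.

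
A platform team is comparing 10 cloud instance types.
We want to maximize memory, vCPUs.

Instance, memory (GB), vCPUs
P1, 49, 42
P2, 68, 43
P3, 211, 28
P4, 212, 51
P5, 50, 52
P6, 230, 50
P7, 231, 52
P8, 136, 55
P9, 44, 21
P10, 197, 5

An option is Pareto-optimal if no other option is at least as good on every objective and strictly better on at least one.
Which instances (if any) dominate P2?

P4: memory 212≥68, vCPUs 51≥43 — dominates P2.
P6: memory 230≥68, vCPUs 50≥43 — dominates P2.
P7: memory 231≥68, vCPUs 52≥43 — dominates P2.
P8: memory 136≥68, vCPUs 55≥43 — dominates P2.
Others (P1, P3, P5, P9, P10) are each worse than P2 on at least one objective.

P4, P6, P7, P8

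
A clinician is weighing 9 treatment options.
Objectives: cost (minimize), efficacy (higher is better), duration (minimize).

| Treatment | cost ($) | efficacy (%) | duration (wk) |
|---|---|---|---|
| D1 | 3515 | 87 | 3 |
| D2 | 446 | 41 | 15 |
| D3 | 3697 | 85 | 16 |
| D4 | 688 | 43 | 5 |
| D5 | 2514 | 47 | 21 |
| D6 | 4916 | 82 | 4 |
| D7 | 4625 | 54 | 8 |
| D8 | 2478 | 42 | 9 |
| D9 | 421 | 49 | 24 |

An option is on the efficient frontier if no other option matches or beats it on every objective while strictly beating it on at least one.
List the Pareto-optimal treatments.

D1, D2, D4, D5, D9

D1: not dominated (best efficacy).
D2: not dominated.
D3: dominated by D1 (cost 3515≤3697, efficacy 87≥85, duration 3≤16).
D4: not dominated.
D5: not dominated.
D6: dominated by D1 (cost 3515≤4916, efficacy 87≥82, duration 3≤4).
D7: dominated by D1 (cost 3515≤4625, efficacy 87≥54, duration 3≤8).
D8: dominated by D4 (cost 688≤2478, efficacy 43≥42, duration 5≤9).
D9: not dominated (best cost).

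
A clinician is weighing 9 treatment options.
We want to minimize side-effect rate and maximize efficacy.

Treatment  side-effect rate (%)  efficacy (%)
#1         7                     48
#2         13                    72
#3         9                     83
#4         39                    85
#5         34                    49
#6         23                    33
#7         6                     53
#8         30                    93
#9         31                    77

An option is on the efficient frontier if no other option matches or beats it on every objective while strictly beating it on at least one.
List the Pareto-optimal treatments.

#3, #7, #8

#1: dominated by #7 (side-effect rate 6≤7, efficacy 53≥48).
#2: dominated by #3 (side-effect rate 9≤13, efficacy 83≥72).
#3: not dominated.
#4: dominated by #8 (side-effect rate 30≤39, efficacy 93≥85).
#5: dominated by #2 (side-effect rate 13≤34, efficacy 72≥49).
#6: dominated by #1 (side-effect rate 7≤23, efficacy 48≥33).
#7: not dominated (best side-effect rate).
#8: not dominated (best efficacy).
#9: dominated by #3 (side-effect rate 9≤31, efficacy 83≥77).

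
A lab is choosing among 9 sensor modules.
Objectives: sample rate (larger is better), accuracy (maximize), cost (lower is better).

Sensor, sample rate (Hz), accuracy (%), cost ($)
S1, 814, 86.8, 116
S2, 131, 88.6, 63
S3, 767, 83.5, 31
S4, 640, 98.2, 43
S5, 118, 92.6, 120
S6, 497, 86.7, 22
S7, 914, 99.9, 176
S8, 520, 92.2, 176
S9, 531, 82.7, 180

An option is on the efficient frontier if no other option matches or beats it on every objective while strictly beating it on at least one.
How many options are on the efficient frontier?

5

S1: not dominated.
S2: dominated by S4 (sample rate 640≥131, accuracy 98.2≥88.6, cost 43≤63).
S3: not dominated.
S4: not dominated.
S5: dominated by S4 (sample rate 640≥118, accuracy 98.2≥92.6, cost 43≤120).
S6: not dominated (best cost).
S7: not dominated (best sample rate).
S8: dominated by S4 (sample rate 640≥520, accuracy 98.2≥92.2, cost 43≤176).
S9: dominated by S1 (sample rate 814≥531, accuracy 86.8≥82.7, cost 116≤180).
Pareto-optimal: S1, S3, S4, S6, S7 → 5.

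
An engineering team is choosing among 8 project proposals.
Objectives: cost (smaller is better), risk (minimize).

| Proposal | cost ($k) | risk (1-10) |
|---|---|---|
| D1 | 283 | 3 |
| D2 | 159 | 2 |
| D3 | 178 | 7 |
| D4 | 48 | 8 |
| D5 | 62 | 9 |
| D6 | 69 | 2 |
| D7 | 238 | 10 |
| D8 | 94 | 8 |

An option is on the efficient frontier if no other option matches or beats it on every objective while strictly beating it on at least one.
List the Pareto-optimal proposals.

D4, D6

D1: dominated by D2 (cost 159≤283, risk 2≤3).
D2: dominated by D6 (cost 69≤159, risk 2≤2).
D3: dominated by D2 (cost 159≤178, risk 2≤7).
D4: not dominated (best cost).
D5: dominated by D4 (cost 48≤62, risk 8≤9).
D6: not dominated.
D7: dominated by D2 (cost 159≤238, risk 2≤10).
D8: dominated by D4 (cost 48≤94, risk 8≤8).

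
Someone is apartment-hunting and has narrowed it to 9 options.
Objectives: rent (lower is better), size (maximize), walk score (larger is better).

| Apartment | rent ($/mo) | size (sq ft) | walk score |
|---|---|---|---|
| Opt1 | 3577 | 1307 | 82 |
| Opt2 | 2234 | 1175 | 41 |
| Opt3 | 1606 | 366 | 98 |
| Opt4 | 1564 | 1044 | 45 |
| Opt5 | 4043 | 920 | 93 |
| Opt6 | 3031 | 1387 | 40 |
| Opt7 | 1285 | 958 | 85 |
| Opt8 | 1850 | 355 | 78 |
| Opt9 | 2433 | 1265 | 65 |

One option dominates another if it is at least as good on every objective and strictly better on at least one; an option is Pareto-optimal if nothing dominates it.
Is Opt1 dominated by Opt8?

No

Opt8 vs Opt1: Opt8 is worse on size (355 vs 1307), so it does not dominate Opt1.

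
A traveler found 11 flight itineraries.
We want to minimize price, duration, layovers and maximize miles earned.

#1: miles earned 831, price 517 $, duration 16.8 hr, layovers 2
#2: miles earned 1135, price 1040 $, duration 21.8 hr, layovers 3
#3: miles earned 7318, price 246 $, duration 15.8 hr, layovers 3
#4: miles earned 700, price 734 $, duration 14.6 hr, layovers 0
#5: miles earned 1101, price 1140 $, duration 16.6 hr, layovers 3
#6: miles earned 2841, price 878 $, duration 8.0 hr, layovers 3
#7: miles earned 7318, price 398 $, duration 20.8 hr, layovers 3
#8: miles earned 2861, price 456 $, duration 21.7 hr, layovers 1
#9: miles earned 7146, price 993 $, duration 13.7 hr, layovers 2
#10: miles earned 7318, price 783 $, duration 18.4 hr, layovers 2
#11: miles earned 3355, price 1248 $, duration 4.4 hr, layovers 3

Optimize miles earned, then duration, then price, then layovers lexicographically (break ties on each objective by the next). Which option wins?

#3

First maximize miles earned: best is 7318, kept {#3, #7, #10}.
Then minimize duration: best is 15.8, kept {#3}.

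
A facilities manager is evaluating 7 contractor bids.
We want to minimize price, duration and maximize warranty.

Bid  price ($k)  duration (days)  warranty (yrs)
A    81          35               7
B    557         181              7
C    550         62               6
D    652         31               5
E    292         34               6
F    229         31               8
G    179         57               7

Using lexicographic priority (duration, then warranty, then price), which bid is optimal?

F

First minimize duration: best is 31, kept {D, F}.
Then maximize warranty: best is 8, kept {F}.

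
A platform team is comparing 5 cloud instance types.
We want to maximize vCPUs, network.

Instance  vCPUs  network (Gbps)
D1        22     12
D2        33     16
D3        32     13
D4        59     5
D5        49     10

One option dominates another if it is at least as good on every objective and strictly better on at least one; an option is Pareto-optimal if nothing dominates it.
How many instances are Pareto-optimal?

D1: dominated by D2 (vCPUs 33≥22, network 16≥12).
D2: not dominated (best network).
D3: dominated by D2 (vCPUs 33≥32, network 16≥13).
D4: not dominated (best vCPUs).
D5: not dominated.
Pareto-optimal: D2, D4, D5 → 3.

3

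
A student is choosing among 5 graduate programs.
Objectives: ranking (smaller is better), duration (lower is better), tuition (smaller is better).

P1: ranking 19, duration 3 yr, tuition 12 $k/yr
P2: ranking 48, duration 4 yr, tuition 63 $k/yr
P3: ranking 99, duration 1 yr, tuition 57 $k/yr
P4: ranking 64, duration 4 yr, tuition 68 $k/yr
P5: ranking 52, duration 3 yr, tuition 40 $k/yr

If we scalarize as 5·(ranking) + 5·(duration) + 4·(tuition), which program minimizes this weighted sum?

P1

P1: 5·19 + 5·3 + 4·12 = 158
P2: 5·48 + 5·4 + 4·63 = 512
P3: 5·99 + 5·1 + 4·57 = 728
P4: 5·64 + 5·4 + 4·68 = 612
P5: 5·52 + 5·3 + 4·40 = 435
Lowest: P1 at 158.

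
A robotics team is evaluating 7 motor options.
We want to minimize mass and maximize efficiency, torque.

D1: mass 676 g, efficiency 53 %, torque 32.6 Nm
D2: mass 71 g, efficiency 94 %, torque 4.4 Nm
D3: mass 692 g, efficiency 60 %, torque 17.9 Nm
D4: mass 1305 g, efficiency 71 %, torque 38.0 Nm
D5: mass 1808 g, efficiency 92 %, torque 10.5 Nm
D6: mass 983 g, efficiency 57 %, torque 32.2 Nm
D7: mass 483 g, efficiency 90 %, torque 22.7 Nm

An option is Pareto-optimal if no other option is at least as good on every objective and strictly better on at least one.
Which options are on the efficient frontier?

D1: not dominated.
D2: not dominated (best mass).
D3: dominated by D7 (mass 483≤692, efficiency 90≥60, torque 22.7≥17.9).
D4: not dominated (best torque).
D5: not dominated.
D6: not dominated.
D7: not dominated.

D1, D2, D4, D5, D6, D7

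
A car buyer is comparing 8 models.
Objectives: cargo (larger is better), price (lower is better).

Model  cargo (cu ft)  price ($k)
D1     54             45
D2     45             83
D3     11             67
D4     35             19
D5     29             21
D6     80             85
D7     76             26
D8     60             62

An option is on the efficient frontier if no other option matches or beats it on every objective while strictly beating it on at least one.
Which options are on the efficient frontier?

D4, D6, D7

D1: dominated by D7 (cargo 76≥54, price 26≤45).
D2: dominated by D1 (cargo 54≥45, price 45≤83).
D3: dominated by D1 (cargo 54≥11, price 45≤67).
D4: not dominated (best price).
D5: dominated by D4 (cargo 35≥29, price 19≤21).
D6: not dominated (best cargo).
D7: not dominated.
D8: dominated by D7 (cargo 76≥60, price 26≤62).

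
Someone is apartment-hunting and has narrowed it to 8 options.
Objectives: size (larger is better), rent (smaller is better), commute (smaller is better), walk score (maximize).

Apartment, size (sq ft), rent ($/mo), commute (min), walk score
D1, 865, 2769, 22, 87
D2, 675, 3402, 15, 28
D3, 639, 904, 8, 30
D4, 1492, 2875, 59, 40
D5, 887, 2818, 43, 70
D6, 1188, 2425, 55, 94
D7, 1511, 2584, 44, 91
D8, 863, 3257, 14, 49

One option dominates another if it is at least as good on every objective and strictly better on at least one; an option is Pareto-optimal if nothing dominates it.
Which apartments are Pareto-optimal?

D1: not dominated.
D2: dominated by D8 (size 863≥675, rent 3257≤3402, commute 14≤15, walk score 49≥28).
D3: not dominated (best rent).
D4: dominated by D7 (size 1511≥1492, rent 2584≤2875, commute 44≤59, walk score 91≥40).
D5: not dominated.
D6: not dominated (best walk score).
D7: not dominated (best size).
D8: not dominated.

D1, D3, D5, D6, D7, D8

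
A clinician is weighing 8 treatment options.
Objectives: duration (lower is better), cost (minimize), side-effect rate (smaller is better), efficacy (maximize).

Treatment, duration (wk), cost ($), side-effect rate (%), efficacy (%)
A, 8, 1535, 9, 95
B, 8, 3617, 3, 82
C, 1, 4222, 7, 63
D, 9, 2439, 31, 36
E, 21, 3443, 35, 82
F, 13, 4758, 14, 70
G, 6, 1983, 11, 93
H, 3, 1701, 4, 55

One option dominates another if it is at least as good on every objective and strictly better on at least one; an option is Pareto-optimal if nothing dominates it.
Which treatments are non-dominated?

A, B, C, G, H

A: not dominated (best cost).
B: not dominated (best side-effect rate).
C: not dominated (best duration).
D: dominated by A (duration 8≤9, cost 1535≤2439, side-effect rate 9≤31, efficacy 95≥36).
E: dominated by A (duration 8≤21, cost 1535≤3443, side-effect rate 9≤35, efficacy 95≥82).
F: dominated by A (duration 8≤13, cost 1535≤4758, side-effect rate 9≤14, efficacy 95≥70).
G: not dominated.
H: not dominated.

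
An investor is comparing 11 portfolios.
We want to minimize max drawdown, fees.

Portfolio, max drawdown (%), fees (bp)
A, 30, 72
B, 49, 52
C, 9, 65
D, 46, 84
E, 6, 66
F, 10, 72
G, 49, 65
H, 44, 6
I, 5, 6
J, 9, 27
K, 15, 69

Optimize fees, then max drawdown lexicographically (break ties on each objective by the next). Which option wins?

First minimize fees: best is 6, kept {H, I}.
Then minimize max drawdown: best is 5, kept {I}.

I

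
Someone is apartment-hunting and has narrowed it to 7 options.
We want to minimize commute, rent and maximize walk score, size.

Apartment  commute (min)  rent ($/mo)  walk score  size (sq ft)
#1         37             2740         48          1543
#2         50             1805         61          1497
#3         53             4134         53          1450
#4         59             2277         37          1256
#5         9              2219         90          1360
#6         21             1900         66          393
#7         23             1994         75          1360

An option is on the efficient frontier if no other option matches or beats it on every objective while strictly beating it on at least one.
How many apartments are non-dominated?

#1: not dominated (best size).
#2: not dominated (best rent).
#3: dominated by #2 (commute 50≤53, rent 1805≤4134, walk score 61≥53, size 1497≥1450).
#4: dominated by #2 (commute 50≤59, rent 1805≤2277, walk score 61≥37, size 1497≥1256).
#5: not dominated (best commute).
#6: not dominated.
#7: not dominated.
Pareto-optimal: #1, #2, #5, #6, #7 → 5.

5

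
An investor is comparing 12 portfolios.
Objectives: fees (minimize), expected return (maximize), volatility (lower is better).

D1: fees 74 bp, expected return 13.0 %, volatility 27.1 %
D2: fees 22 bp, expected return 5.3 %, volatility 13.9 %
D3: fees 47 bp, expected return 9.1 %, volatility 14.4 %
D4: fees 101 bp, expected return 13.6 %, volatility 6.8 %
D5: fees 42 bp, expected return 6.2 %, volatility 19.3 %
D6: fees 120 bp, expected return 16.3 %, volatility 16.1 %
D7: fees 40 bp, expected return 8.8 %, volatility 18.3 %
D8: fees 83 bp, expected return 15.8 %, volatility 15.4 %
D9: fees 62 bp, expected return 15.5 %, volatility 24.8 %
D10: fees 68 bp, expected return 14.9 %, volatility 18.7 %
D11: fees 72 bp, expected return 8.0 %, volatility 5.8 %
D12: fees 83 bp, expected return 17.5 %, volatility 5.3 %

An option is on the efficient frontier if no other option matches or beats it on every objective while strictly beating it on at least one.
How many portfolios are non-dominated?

7

D1: dominated by D9 (fees 62≤74, expected return 15.5≥13.0, volatility 24.8≤27.1).
D2: not dominated (best fees).
D3: not dominated.
D4: dominated by D12 (fees 83≤101, expected return 17.5≥13.6, volatility 5.3≤6.8).
D5: dominated by D7 (fees 40≤42, expected return 8.8≥6.2, volatility 18.3≤19.3).
D6: dominated by D12 (fees 83≤120, expected return 17.5≥16.3, volatility 5.3≤16.1).
D7: not dominated.
D8: dominated by D12 (fees 83≤83, expected return 17.5≥15.8, volatility 5.3≤15.4).
D9: not dominated.
D10: not dominated.
D11: not dominated.
D12: not dominated (best expected return).
Pareto-optimal: D2, D3, D7, D9, D10, D11, D12 → 7.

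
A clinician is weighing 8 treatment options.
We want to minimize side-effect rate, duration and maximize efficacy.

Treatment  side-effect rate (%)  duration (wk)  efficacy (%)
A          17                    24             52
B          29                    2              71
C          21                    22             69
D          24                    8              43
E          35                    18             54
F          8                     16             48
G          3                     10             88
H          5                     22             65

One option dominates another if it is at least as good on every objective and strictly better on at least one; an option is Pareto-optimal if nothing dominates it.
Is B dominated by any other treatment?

A: worse on duration (24 vs 2).
C: worse on duration (22 vs 2).
D: worse on duration (8 vs 2).
E: worse on side-effect rate (35 vs 29).
F: worse on duration (16 vs 2).
G: worse on duration (10 vs 2).
H: worse on duration (22 vs 2).
No option is at least as good as B on every objective and strictly better on one.

No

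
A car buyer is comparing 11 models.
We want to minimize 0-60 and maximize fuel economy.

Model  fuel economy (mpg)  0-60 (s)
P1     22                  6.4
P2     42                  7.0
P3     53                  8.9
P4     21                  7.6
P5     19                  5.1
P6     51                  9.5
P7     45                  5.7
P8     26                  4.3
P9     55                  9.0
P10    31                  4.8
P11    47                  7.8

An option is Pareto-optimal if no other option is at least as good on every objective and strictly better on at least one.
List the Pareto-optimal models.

P3, P7, P8, P9, P10, P11

P1: dominated by P7 (fuel economy 45≥22, 0-60 5.7≤6.4).
P2: dominated by P7 (fuel economy 45≥42, 0-60 5.7≤7.0).
P3: not dominated.
P4: dominated by P1 (fuel economy 22≥21, 0-60 6.4≤7.6).
P5: dominated by P8 (fuel economy 26≥19, 0-60 4.3≤5.1).
P6: dominated by P3 (fuel economy 53≥51, 0-60 8.9≤9.5).
P7: not dominated.
P8: not dominated (best 0-60).
P9: not dominated (best fuel economy).
P10: not dominated.
P11: not dominated.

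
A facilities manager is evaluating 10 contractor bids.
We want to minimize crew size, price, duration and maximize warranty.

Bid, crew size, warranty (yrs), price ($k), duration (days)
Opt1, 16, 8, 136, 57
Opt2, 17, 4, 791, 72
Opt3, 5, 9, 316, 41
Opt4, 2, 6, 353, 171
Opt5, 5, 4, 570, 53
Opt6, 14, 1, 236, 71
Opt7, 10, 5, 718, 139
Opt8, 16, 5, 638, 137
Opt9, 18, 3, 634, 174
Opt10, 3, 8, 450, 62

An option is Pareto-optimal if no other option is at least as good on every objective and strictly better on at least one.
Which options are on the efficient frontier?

Opt1: not dominated (best price).
Opt2: dominated by Opt1 (crew size 16≤17, warranty 8≥4, price 136≤791, duration 57≤72).
Opt3: not dominated (best warranty).
Opt4: not dominated (best crew size).
Opt5: dominated by Opt3 (crew size 5≤5, warranty 9≥4, price 316≤570, duration 41≤53).
Opt6: not dominated.
Opt7: dominated by Opt3 (crew size 5≤10, warranty 9≥5, price 316≤718, duration 41≤139).
Opt8: dominated by Opt1 (crew size 16≤16, warranty 8≥5, price 136≤638, duration 57≤137).
Opt9: dominated by Opt1 (crew size 16≤18, warranty 8≥3, price 136≤634, duration 57≤174).
Opt10: not dominated.

Opt1, Opt3, Opt4, Opt6, Opt10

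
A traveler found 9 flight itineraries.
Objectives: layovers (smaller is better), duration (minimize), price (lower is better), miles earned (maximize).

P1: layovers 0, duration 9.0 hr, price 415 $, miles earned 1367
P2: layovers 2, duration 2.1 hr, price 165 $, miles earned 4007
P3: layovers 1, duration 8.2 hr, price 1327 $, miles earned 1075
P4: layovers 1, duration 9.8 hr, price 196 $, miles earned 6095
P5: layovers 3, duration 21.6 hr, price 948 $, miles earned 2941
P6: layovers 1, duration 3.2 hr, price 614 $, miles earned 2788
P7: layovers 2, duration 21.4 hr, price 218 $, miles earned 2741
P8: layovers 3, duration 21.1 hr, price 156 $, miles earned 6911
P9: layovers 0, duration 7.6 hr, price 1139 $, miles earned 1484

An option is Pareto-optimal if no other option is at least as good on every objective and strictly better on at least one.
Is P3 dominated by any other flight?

Yes

P6 vs P3: layovers 1≤1, duration 3.2≤8.2, price 614≤1327, miles earned 2788≥1075 — P6 is at least as good on every objective and strictly better on at least one, so P6 dominates P3.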